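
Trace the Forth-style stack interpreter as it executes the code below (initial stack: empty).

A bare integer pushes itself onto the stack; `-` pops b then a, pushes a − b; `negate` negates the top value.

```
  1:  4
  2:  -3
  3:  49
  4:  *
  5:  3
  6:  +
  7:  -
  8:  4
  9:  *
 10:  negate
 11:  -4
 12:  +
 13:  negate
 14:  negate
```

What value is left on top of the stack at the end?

-596

4      -> [4]
-3     -> [4, -3]
49     -> [4, -3, 49]
*      -> [4, -147]
3      -> [4, -147, 3]
+      -> [4, -144]
-      -> [148]
4      -> [148, 4]
*      -> [592]
negate -> [-592]
-4     -> [-592, -4]
+      -> [-596]
negate -> [596]
negate -> [-596]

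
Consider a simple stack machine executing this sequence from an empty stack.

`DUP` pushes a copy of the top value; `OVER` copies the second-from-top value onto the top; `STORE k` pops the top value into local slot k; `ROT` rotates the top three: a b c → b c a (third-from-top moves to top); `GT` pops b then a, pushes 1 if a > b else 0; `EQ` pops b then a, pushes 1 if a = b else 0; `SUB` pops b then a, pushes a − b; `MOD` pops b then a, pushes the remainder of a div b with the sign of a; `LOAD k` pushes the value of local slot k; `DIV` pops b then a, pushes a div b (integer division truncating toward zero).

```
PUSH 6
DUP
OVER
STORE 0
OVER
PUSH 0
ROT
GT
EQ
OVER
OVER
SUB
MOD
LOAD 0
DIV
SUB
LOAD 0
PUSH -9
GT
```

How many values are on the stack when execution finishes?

PUSH 6  : [6]
DUP     : [6, 6]
OVER    : [6, 6, 6]
STORE 0 : [6, 6]
OVER    : [6, 6, 6]
PUSH 0  : [6, 6, 6, 0]
ROT     : [6, 6, 0, 6]
GT      : [6, 6, 0]
EQ      : [6, 0]
OVER    : [6, 0, 6]
OVER    : [6, 0, 6, 0]
SUB     : [6, 0, 6]
MOD     : [6, 0]
LOAD 0  : [6, 0, 6]
DIV     : [6, 0]
SUB     : [6]
LOAD 0  : [6, 6]
PUSH -9 : [6, 6, -9]
GT      : [6, 1]

2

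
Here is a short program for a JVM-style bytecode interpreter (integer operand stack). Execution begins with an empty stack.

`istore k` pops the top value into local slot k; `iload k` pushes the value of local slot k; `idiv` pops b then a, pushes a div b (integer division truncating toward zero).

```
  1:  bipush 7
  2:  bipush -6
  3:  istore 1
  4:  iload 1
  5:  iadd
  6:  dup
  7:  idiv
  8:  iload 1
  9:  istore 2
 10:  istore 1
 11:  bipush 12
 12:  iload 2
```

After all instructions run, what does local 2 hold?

bipush 7  : [7]
bipush -6 : [7, -6]
istore 1  : [7]
iload 1   : [7, -6]
iadd      : [1]
dup       : [1, 1]
idiv      : [1]
iload 1   : [1, -6]
istore 2  : [1]
istore 1  : []
bipush 12 : [12]
iload 2   : [12, -6]

-6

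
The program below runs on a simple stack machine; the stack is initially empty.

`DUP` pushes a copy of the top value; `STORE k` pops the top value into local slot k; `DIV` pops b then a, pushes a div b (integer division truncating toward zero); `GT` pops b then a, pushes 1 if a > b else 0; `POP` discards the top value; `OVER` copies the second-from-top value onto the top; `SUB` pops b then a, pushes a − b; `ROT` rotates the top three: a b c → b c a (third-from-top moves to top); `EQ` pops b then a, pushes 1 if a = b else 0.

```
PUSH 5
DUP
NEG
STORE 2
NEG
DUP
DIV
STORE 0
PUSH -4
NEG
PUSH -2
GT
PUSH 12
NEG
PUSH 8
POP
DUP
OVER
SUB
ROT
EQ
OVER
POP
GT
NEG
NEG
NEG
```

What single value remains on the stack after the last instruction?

PUSH 5  → 5
DUP     → 5 5
NEG     → 5 -5
STORE 2 → 5
NEG     → -5
DUP     → -5 -5
DIV     → 1
STORE 0 → (empty)
PUSH -4 → -4
NEG     → 4
PUSH -2 → 4 -2
GT      → 1
PUSH 12 → 1 12
NEG     → 1 -12
PUSH 8  → 1 -12 8
POP     → 1 -12
DUP     → 1 -12 -12
OVER    → 1 -12 -12 -12
SUB     → 1 -12 0
ROT     → -12 0 1
EQ      → -12 0
OVER    → -12 0 -12
POP     → -12 0
GT      → 0
NEG     → 0
NEG     → 0
NEG     → 0

0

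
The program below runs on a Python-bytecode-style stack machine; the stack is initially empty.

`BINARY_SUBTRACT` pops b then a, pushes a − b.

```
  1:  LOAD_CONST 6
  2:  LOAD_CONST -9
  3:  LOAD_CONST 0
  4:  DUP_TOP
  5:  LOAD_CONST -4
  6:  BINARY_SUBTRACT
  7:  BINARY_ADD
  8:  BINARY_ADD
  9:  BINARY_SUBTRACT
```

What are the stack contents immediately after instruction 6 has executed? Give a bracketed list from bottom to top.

LOAD_CONST 6    -> 6
LOAD_CONST -9   -> 6 -9
LOAD_CONST 0    -> 6 -9 0
DUP_TOP         -> 6 -9 0 0
LOAD_CONST -4   -> 6 -9 0 0 -4
BINARY_SUBTRACT -> 6 -9 0 4

[6, -9, 0, 4]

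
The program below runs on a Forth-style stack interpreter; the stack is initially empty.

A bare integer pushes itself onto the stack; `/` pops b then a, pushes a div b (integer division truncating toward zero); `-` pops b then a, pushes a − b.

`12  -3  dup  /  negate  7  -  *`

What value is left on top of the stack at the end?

-96

12     : 12
-3     : 12 -3
dup    : 12 -3 -3
/      : 12 1
negate : 12 -1
7      : 12 -1 7
-      : 12 -8
*      : -96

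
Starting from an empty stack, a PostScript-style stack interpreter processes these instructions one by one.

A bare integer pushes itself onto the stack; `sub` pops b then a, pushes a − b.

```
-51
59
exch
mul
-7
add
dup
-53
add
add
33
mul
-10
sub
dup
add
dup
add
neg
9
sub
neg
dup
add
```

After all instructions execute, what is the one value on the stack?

-1606342

-51  → -51
59   → -51 59
exch → 59 -51
mul  → -3009
-7   → -3009 -7
add  → -3016
dup  → -3016 -3016
-53  → -3016 -3016 -53
add  → -3016 -3069
add  → -6085
33   → -6085 33
mul  → -200805
-10  → -200805 -10
sub  → -200795
dup  → -200795 -200795
add  → -401590
dup  → -401590 -401590
add  → -803180
neg  → 803180
9    → 803180 9
sub  → 803171
neg  → -803171
dup  → -803171 -803171
add  → -1606342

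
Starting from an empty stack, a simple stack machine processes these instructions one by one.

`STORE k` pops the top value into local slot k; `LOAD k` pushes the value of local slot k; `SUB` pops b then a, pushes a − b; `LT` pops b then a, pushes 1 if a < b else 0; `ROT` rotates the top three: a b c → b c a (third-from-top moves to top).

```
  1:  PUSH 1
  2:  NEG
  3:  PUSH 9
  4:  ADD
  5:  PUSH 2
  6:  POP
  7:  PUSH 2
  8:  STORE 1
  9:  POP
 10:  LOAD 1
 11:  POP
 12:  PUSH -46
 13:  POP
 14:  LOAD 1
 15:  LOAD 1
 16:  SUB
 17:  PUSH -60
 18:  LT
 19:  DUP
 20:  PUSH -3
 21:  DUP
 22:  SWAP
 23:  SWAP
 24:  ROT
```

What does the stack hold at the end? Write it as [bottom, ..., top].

PUSH 1    1
NEG       -1
PUSH 9    -1 9
ADD       8
PUSH 2    8 2
POP       8
PUSH 2    8 2
STORE 1   8
POP       (empty)
LOAD 1    2
POP       (empty)
PUSH -46  -46
POP       (empty)
LOAD 1    2
LOAD 1    2 2
SUB       0
PUSH -60  0 -60
LT        0
DUP       0 0
PUSH -3   0 0 -3
DUP       0 0 -3 -3
SWAP      0 0 -3 -3
SWAP      0 0 -3 -3
ROT       0 -3 -3 0

[0, -3, -3, 0]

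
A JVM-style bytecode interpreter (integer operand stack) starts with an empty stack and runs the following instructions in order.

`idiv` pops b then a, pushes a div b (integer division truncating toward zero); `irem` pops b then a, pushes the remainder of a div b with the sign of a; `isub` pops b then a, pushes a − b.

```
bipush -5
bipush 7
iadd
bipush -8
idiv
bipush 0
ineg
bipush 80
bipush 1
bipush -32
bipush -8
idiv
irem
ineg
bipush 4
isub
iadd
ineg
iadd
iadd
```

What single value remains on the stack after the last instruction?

bipush -5  → -5
bipush 7   → -5 7
iadd       → 2
bipush -8  → 2 -8
idiv       → 0
bipush 0   → 0 0
ineg       → 0 0
bipush 80  → 0 0 80
bipush 1   → 0 0 80 1
bipush -32 → 0 0 80 1 -32
bipush -8  → 0 0 80 1 -32 -8
idiv       → 0 0 80 1 4
irem       → 0 0 80 1
ineg       → 0 0 80 -1
bipush 4   → 0 0 80 -1 4
isub       → 0 0 80 -5
iadd       → 0 0 75
ineg       → 0 0 -75
iadd       → 0 -75
iadd       → -75

-75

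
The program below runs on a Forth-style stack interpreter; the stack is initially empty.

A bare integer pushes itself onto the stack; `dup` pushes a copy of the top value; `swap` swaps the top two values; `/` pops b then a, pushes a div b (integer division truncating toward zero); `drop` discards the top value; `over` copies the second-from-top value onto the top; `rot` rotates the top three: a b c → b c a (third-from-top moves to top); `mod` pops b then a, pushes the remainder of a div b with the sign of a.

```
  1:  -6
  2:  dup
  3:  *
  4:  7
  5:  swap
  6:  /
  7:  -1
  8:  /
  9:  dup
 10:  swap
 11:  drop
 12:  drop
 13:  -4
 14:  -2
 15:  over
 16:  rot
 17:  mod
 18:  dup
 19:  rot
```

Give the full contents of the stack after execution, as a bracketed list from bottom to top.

[0, 0, -2]

-6    [-6]
dup   [-6, -6]
*     [36]
7     [36, 7]
swap  [7, 36]
/     [0]
-1    [0, -1]
/     [0]
dup   [0, 0]
swap  [0, 0]
drop  [0]
drop  []
-4    [-4]
-2    [-4, -2]
over  [-4, -2, -4]
rot   [-2, -4, -4]
mod   [-2, 0]
dup   [-2, 0, 0]
rot   [0, 0, -2]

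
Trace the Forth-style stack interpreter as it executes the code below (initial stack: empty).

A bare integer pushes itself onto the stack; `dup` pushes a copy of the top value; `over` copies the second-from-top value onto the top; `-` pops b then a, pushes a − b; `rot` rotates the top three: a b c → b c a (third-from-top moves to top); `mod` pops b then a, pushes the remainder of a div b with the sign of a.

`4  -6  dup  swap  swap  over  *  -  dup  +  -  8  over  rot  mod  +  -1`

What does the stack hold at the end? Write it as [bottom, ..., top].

4    -> [4]
-6   -> [4, -6]
dup  -> [4, -6, -6]
swap -> [4, -6, -6]
swap -> [4, -6, -6]
over -> [4, -6, -6, -6]
*    -> [4, -6, 36]
-    -> [4, -42]
dup  -> [4, -42, -42]
+    -> [4, -84]
-    -> [88]
8    -> [88, 8]
over -> [88, 8, 88]
rot  -> [8, 88, 88]
mod  -> [8, 0]
+    -> [8]
-1   -> [8, -1]

[8, -1]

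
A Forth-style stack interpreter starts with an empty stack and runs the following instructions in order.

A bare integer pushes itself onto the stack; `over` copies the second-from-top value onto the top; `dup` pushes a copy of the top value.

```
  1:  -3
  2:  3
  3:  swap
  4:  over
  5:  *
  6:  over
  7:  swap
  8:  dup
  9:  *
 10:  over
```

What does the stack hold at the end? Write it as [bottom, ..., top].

-3   → [-3]
3    → [-3, 3]
swap → [3, -3]
over → [3, -3, 3]
*    → [3, -9]
over → [3, -9, 3]
swap → [3, 3, -9]
dup  → [3, 3, -9, -9]
*    → [3, 3, 81]
over → [3, 3, 81, 3]

[3, 3, 81, 3]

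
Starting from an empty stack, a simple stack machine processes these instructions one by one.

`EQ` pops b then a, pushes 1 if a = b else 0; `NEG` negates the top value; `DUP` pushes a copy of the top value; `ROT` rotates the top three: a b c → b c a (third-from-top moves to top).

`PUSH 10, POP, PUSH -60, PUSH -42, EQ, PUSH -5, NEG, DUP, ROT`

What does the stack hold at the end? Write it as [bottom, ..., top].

[5, 5, 0]

PUSH 10  : [10]
POP      : []
PUSH -60 : [-60]
PUSH -42 : [-60, -42]
EQ       : [0]
PUSH -5  : [0, -5]
NEG      : [0, 5]
DUP      : [0, 5, 5]
ROT      : [5, 5, 0]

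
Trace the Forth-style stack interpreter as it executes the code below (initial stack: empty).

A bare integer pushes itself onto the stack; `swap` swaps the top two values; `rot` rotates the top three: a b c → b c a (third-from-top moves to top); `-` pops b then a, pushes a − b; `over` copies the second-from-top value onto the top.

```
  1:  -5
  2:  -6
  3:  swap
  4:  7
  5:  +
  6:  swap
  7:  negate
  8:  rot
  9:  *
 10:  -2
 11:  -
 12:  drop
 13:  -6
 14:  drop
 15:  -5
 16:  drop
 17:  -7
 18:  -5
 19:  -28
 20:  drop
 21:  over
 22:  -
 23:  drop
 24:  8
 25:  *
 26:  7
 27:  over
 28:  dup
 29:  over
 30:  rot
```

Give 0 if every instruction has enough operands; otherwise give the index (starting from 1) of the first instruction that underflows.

8

-5     : -5
-6     : -5 -6
swap   : -6 -5
7      : -6 -5 7
+      : -6 2
swap   : 2 -6
negate : 2 6
rot  — needs 3 operands, stack has 2 → underflow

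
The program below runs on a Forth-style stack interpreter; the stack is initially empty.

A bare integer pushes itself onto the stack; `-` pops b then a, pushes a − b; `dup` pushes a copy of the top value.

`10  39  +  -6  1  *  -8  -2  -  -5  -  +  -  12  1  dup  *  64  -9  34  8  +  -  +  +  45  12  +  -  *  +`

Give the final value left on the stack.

-460

10  -> 10
39  -> 10 39
+   -> 49
-6  -> 49 -6
1   -> 49 -6 1
*   -> 49 -6
-8  -> 49 -6 -8
-2  -> 49 -6 -8 -2
-   -> 49 -6 -6
-5  -> 49 -6 -6 -5
-   -> 49 -6 -1
+   -> 49 -7
-   -> 56
12  -> 56 12
1   -> 56 12 1
dup -> 56 12 1 1
*   -> 56 12 1
64  -> 56 12 1 64
-9  -> 56 12 1 64 -9
34  -> 56 12 1 64 -9 34
8   -> 56 12 1 64 -9 34 8
+   -> 56 12 1 64 -9 42
-   -> 56 12 1 64 -51
+   -> 56 12 1 13
+   -> 56 12 14
45  -> 56 12 14 45
12  -> 56 12 14 45 12
+   -> 56 12 14 57
-   -> 56 12 -43
*   -> 56 -516
+   -> -460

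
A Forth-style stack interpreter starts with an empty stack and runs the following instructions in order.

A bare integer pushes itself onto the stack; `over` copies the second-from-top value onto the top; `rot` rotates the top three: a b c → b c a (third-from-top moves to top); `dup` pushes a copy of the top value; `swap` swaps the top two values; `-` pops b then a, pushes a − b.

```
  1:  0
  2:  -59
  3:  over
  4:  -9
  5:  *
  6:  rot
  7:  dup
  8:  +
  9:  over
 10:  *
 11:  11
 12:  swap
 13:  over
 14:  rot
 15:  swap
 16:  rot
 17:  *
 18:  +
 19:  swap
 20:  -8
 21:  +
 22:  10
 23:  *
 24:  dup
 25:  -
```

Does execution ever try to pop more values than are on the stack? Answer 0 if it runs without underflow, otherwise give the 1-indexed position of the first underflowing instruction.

0    -> [0]
-59  -> [0, -59]
over -> [0, -59, 0]
-9   -> [0, -59, 0, -9]
*    -> [0, -59, 0]
rot  -> [-59, 0, 0]
dup  -> [-59, 0, 0, 0]
+    -> [-59, 0, 0]
over -> [-59, 0, 0, 0]
*    -> [-59, 0, 0]
11   -> [-59, 0, 0, 11]
swap -> [-59, 0, 11, 0]
over -> [-59, 0, 11, 0, 11]
rot  -> [-59, 0, 0, 11, 11]
swap -> [-59, 0, 0, 11, 11]
rot  -> [-59, 0, 11, 11, 0]
*    -> [-59, 0, 11, 0]
+    -> [-59, 0, 11]
swap -> [-59, 11, 0]
-8   -> [-59, 11, 0, -8]
+    -> [-59, 11, -8]
10   -> [-59, 11, -8, 10]
*    -> [-59, 11, -80]
dup  -> [-59, 11, -80, -80]
-    -> [-59, 11, 0]

0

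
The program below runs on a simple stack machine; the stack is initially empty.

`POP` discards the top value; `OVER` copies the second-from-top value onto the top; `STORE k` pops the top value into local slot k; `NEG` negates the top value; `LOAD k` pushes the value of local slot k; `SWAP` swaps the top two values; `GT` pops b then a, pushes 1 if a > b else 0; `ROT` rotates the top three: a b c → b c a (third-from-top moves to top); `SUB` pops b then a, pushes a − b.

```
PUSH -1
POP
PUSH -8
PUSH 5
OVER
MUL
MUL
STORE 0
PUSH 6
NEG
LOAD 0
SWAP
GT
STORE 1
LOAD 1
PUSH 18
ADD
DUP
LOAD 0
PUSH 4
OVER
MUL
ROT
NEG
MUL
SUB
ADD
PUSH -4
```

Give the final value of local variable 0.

PUSH -1 : [-1]
POP     : []
PUSH -8 : [-8]
PUSH 5  : [-8, 5]
OVER    : [-8, 5, -8]
MUL     : [-8, -40]
MUL     : [320]
STORE 0 : []
PUSH 6  : [6]
NEG     : [-6]
LOAD 0  : [-6, 320]
SWAP    : [320, -6]
GT      : [1]
STORE 1 : []
LOAD 1  : [1]
PUSH 18 : [1, 18]
ADD     : [19]
DUP     : [19, 19]
LOAD 0  : [19, 19, 320]
PUSH 4  : [19, 19, 320, 4]
OVER    : [19, 19, 320, 4, 320]
MUL     : [19, 19, 320, 1280]
ROT     : [19, 320, 1280, 19]
NEG     : [19, 320, 1280, -19]
MUL     : [19, 320, -24320]
SUB     : [19, 24640]
ADD     : [24659]
PUSH -4 : [24659, -4]

320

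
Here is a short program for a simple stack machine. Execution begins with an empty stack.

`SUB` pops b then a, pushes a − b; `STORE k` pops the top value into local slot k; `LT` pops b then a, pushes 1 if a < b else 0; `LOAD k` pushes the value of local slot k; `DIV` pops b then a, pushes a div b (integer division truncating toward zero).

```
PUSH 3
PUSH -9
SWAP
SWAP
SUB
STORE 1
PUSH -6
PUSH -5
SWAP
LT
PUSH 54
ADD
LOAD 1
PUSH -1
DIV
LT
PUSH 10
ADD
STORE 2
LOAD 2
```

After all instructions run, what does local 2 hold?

10

PUSH 3  : 3
PUSH -9 : 3 -9
SWAP    : -9 3
SWAP    : 3 -9
SUB     : 12
STORE 1 : (empty)
PUSH -6 : -6
PUSH -5 : -6 -5
SWAP    : -5 -6
LT      : 0
PUSH 54 : 0 54
ADD     : 54
LOAD 1  : 54 12
PUSH -1 : 54 12 -1
DIV     : 54 -12
LT      : 0
PUSH 10 : 0 10
ADD     : 10
STORE 2 : (empty)
LOAD 2  : 10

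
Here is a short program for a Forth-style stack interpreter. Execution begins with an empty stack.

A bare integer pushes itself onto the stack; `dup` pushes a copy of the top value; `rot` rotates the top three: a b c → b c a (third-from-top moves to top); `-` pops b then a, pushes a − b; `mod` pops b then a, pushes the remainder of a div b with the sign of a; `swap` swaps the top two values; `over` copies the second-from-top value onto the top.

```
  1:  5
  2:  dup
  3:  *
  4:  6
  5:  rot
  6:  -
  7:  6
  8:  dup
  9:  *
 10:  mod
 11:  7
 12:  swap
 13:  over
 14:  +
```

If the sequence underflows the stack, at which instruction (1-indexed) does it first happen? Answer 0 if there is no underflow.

5   : 5
dup : 5 5
*   : 25
6   : 25 6
rot  — needs 3 operands, stack has 2 → underflow

5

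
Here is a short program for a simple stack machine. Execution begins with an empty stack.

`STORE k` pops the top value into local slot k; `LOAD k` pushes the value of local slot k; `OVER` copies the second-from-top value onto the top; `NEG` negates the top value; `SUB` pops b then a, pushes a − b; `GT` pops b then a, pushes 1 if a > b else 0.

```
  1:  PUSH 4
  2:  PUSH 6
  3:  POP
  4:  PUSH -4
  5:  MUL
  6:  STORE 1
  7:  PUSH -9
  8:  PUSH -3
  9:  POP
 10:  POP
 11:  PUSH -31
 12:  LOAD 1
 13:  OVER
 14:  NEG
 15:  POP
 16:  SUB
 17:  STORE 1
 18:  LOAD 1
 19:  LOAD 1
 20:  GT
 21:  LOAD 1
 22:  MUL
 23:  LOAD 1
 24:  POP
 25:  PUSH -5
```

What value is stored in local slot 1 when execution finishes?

PUSH 4   : [4]
PUSH 6   : [4, 6]
POP      : [4]
PUSH -4  : [4, -4]
MUL      : [-16]
STORE 1  : []
PUSH -9  : [-9]
PUSH -3  : [-9, -3]
POP      : [-9]
POP      : []
PUSH -31 : [-31]
LOAD 1   : [-31, -16]
OVER     : [-31, -16, -31]
NEG      : [-31, -16, 31]
POP      : [-31, -16]
SUB      : [-15]
STORE 1  : []
LOAD 1   : [-15]
LOAD 1   : [-15, -15]
GT       : [0]
LOAD 1   : [0, -15]
MUL      : [0]
LOAD 1   : [0, -15]
POP      : [0]
PUSH -5  : [0, -5]

-15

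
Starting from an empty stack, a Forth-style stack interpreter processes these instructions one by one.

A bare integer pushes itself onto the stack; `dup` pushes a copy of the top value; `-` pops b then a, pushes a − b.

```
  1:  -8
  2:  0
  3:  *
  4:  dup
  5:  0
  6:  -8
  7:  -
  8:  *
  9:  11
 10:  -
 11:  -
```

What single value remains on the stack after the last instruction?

-8  : [-8]
0   : [-8, 0]
*   : [0]
dup : [0, 0]
0   : [0, 0, 0]
-8  : [0, 0, 0, -8]
-   : [0, 0, 8]
*   : [0, 0]
11  : [0, 0, 11]
-   : [0, -11]
-   : [11]

11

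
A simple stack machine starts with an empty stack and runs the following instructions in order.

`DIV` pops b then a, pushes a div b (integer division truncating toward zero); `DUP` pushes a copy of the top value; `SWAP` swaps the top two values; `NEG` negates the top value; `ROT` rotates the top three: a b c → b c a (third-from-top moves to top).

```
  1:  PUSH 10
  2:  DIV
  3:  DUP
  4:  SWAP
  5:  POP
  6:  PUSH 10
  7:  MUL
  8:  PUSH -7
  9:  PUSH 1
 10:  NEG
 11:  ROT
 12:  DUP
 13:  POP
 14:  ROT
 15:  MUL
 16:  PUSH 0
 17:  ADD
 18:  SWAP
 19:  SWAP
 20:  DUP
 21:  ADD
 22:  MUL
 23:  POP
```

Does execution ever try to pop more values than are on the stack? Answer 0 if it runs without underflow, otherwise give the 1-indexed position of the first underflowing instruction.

PUSH 10 : [10]
DIV  — needs 2 operands, stack has 1 → underflow

2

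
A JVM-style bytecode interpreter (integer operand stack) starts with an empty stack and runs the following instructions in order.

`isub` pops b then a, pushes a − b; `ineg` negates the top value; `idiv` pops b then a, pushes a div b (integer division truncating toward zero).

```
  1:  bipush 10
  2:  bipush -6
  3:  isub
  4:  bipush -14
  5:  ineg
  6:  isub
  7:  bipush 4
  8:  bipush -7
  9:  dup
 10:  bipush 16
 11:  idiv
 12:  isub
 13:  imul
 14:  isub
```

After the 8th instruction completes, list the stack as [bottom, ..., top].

bipush 10  -> 10
bipush -6  -> 10 -6
isub       -> 16
bipush -14 -> 16 -14
ineg       -> 16 14
isub       -> 2
bipush 4   -> 2 4
bipush -7  -> 2 4 -7

[2, 4, -7]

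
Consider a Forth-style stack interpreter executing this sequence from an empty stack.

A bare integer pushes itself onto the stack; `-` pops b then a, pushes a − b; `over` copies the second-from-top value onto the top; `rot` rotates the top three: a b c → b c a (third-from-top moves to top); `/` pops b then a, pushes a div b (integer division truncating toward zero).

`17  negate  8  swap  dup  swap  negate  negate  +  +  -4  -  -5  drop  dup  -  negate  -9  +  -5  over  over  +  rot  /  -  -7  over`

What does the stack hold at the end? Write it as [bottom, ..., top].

17     → 17
negate → -17
8      → -17 8
swap   → 8 -17
dup    → 8 -17 -17
swap   → 8 -17 -17
negate → 8 -17 17
negate → 8 -17 -17
+      → 8 -34
+      → -26
-4     → -26 -4
-      → -22
-5     → -22 -5
drop   → -22
dup    → -22 -22
-      → 0
negate → 0
-9     → 0 -9
+      → -9
-5     → -9 -5
over   → -9 -5 -9
over   → -9 -5 -9 -5
+      → -9 -5 -14
rot    → -5 -14 -9
/      → -5 1
-      → -6
-7     → -6 -7
over   → -6 -7 -6

[-6, -7, -6]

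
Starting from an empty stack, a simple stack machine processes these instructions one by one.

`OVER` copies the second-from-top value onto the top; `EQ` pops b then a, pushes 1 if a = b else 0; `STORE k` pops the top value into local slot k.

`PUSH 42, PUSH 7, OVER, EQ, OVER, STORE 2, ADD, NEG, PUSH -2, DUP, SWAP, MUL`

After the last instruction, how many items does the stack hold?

2

PUSH 42  [42]
PUSH 7   [42, 7]
OVER     [42, 7, 42]
EQ       [42, 0]
OVER     [42, 0, 42]
STORE 2  [42, 0]
ADD      [42]
NEG      [-42]
PUSH -2  [-42, -2]
DUP      [-42, -2, -2]
SWAP     [-42, -2, -2]
MUL      [-42, 4]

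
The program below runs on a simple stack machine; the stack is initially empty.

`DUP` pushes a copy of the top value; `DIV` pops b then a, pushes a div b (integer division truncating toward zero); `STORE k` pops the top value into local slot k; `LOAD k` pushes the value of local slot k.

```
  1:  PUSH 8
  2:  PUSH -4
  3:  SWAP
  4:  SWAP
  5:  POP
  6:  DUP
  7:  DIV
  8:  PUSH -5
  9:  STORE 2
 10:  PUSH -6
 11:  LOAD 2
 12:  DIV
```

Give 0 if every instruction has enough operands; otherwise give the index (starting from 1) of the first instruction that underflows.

0

PUSH 8  : 8
PUSH -4 : 8 -4
SWAP    : -4 8
SWAP    : 8 -4
POP     : 8
DUP     : 8 8
DIV     : 1
PUSH -5 : 1 -5
STORE 2 : 1
PUSH -6 : 1 -6
LOAD 2  : 1 -6 -5
DIV     : 1 1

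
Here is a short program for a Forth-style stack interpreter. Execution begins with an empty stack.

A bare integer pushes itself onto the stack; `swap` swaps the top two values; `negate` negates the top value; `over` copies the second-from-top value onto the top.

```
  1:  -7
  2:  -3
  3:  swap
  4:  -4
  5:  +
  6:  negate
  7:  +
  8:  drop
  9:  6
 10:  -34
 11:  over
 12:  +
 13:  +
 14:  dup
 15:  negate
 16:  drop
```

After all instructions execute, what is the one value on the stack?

-22

-7     → [-7]
-3     → [-7, -3]
swap   → [-3, -7]
-4     → [-3, -7, -4]
+      → [-3, -11]
negate → [-3, 11]
+      → [8]
drop   → []
6      → [6]
-34    → [6, -34]
over   → [6, -34, 6]
+      → [6, -28]
+      → [-22]
dup    → [-22, -22]
negate → [-22, 22]
drop   → [-22]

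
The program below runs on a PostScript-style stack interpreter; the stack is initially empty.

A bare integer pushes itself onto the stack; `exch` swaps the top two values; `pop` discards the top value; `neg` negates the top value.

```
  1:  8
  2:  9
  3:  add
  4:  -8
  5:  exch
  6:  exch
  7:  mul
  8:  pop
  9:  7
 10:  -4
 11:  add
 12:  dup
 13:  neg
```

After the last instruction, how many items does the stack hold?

8    → 8
9    → 8 9
add  → 17
-8   → 17 -8
exch → -8 17
exch → 17 -8
mul  → -136
pop  → (empty)
7    → 7
-4   → 7 -4
add  → 3
dup  → 3 3
neg  → 3 -3

2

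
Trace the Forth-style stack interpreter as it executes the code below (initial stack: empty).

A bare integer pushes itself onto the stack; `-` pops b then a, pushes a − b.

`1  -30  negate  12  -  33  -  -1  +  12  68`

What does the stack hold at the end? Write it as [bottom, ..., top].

[1, -16, 12, 68]

1       1
-30     1 -30
negate  1 30
12      1 30 12
-       1 18
33      1 18 33
-       1 -15
-1      1 -15 -1
+       1 -16
12      1 -16 12
68      1 -16 12 68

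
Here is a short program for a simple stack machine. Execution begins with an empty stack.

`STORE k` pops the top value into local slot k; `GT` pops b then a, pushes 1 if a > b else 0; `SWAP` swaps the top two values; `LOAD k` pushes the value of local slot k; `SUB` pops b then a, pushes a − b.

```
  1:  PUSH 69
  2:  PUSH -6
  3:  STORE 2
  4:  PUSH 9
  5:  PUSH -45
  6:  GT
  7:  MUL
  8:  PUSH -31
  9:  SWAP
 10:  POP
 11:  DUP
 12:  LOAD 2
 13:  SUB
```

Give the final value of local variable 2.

PUSH 69  -> [69]
PUSH -6  -> [69, -6]
STORE 2  -> [69]
PUSH 9   -> [69, 9]
PUSH -45 -> [69, 9, -45]
GT       -> [69, 1]
MUL      -> [69]
PUSH -31 -> [69, -31]
SWAP     -> [-31, 69]
POP      -> [-31]
DUP      -> [-31, -31]
LOAD 2   -> [-31, -31, -6]
SUB      -> [-31, -25]

-6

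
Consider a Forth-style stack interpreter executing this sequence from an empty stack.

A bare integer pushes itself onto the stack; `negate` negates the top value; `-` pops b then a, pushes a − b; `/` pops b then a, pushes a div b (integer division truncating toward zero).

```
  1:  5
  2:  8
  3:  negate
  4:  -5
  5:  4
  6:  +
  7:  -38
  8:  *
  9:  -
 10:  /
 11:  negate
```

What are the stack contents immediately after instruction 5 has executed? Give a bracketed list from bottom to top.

5       5
8       5 8
negate  5 -8
-5      5 -8 -5
4       5 -8 -5 4

[5, -8, -5, 4]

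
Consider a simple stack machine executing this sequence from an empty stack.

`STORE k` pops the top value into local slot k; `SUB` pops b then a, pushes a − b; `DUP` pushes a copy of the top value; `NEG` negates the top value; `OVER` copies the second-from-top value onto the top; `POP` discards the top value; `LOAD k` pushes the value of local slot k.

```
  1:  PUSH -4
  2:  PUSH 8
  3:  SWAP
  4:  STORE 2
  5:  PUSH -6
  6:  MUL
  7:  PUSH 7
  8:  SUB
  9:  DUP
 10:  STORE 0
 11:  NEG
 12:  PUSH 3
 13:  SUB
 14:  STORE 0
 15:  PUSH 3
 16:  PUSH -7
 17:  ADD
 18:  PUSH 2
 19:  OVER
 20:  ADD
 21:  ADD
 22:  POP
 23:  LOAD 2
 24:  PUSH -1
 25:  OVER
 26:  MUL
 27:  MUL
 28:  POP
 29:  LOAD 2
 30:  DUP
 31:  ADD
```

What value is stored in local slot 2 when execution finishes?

-4

PUSH -4  -4
PUSH 8   -4 8
SWAP     8 -4
STORE 2  8
PUSH -6  8 -6
MUL      -48
PUSH 7   -48 7
SUB      -55
DUP      -55 -55
STORE 0  -55
NEG      55
PUSH 3   55 3
SUB      52
STORE 0  (empty)
PUSH 3   3
PUSH -7  3 -7
ADD      -4
PUSH 2   -4 2
OVER     -4 2 -4
ADD      -4 -2
ADD      -6
POP      (empty)
LOAD 2   -4
PUSH -1  -4 -1
OVER     -4 -1 -4
MUL      -4 4
MUL      -16
POP      (empty)
LOAD 2   -4
DUP      -4 -4
ADD      -8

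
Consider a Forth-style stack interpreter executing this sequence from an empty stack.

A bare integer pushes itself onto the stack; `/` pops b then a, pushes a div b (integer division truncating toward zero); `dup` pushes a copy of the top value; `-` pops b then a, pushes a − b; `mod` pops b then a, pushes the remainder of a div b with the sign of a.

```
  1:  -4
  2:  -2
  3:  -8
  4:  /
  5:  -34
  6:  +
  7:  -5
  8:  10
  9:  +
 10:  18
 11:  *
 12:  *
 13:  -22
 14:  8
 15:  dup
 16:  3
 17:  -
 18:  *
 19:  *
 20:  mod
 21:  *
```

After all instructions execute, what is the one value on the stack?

-4  : [-4]
-2  : [-4, -2]
-8  : [-4, -2, -8]
/   : [-4, 0]
-34 : [-4, 0, -34]
+   : [-4, -34]
-5  : [-4, -34, -5]
10  : [-4, -34, -5, 10]
+   : [-4, -34, 5]
18  : [-4, -34, 5, 18]
*   : [-4, -34, 90]
*   : [-4, -3060]
-22 : [-4, -3060, -22]
8   : [-4, -3060, -22, 8]
dup : [-4, -3060, -22, 8, 8]
3   : [-4, -3060, -22, 8, 8, 3]
-   : [-4, -3060, -22, 8, 5]
*   : [-4, -3060, -22, 40]
*   : [-4, -3060, -880]
mod : [-4, -420]
*   : [1680]

1680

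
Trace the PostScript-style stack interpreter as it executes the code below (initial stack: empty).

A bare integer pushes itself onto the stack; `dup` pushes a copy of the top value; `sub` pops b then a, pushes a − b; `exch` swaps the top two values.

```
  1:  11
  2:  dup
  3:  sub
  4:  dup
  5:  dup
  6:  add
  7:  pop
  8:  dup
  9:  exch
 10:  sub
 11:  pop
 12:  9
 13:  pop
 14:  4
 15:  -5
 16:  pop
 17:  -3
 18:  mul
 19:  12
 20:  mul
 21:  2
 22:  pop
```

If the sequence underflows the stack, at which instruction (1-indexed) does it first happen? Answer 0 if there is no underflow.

0

11   -> 11
dup  -> 11 11
sub  -> 0
dup  -> 0 0
dup  -> 0 0 0
add  -> 0 0
pop  -> 0
dup  -> 0 0
exch -> 0 0
sub  -> 0
pop  -> (empty)
9    -> 9
pop  -> (empty)
4    -> 4
-5   -> 4 -5
pop  -> 4
-3   -> 4 -3
mul  -> -12
12   -> -12 12
mul  -> -144
2    -> -144 2
pop  -> -144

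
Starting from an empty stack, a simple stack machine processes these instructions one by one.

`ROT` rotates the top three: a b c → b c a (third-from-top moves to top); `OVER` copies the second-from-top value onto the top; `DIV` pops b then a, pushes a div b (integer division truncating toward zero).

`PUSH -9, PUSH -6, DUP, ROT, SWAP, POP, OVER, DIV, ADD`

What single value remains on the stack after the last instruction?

PUSH -9 -> [-9]
PUSH -6 -> [-9, -6]
DUP     -> [-9, -6, -6]
ROT     -> [-6, -6, -9]
SWAP    -> [-6, -9, -6]
POP     -> [-6, -9]
OVER    -> [-6, -9, -6]
DIV     -> [-6, 1]
ADD     -> [-5]

-5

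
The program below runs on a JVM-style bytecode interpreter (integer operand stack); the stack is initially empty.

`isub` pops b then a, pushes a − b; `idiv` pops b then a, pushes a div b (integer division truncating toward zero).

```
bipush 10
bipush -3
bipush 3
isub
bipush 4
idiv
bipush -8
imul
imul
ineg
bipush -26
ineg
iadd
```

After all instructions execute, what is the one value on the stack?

bipush 10  → [10]
bipush -3  → [10, -3]
bipush 3   → [10, -3, 3]
isub       → [10, -6]
bipush 4   → [10, -6, 4]
idiv       → [10, -1]
bipush -8  → [10, -1, -8]
imul       → [10, 8]
imul       → [80]
ineg       → [-80]
bipush -26 → [-80, -26]
ineg       → [-80, 26]
iadd       → [-54]

-54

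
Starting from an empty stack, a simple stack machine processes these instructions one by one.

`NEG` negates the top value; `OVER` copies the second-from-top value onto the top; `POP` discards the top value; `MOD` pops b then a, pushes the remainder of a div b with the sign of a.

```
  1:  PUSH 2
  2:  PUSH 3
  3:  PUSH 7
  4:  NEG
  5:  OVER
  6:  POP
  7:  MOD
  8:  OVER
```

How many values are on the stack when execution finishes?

PUSH 2 → 2
PUSH 3 → 2 3
PUSH 7 → 2 3 7
NEG    → 2 3 -7
OVER   → 2 3 -7 3
POP    → 2 3 -7
MOD    → 2 3
OVER   → 2 3 2

3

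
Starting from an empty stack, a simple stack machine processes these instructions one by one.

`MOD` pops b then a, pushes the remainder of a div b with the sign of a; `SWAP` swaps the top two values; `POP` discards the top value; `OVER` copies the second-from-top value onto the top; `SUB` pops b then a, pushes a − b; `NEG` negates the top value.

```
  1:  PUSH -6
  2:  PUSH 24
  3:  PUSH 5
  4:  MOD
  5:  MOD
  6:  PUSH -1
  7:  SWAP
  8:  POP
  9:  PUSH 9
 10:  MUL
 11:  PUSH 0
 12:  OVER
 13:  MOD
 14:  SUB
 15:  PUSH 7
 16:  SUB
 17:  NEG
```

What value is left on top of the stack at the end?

16

PUSH -6 → [-6]
PUSH 24 → [-6, 24]
PUSH 5  → [-6, 24, 5]
MOD     → [-6, 4]
MOD     → [-2]
PUSH -1 → [-2, -1]
SWAP    → [-1, -2]
POP     → [-1]
PUSH 9  → [-1, 9]
MUL     → [-9]
PUSH 0  → [-9, 0]
OVER    → [-9, 0, -9]
MOD     → [-9, 0]
SUB     → [-9]
PUSH 7  → [-9, 7]
SUB     → [-16]
NEG     → [16]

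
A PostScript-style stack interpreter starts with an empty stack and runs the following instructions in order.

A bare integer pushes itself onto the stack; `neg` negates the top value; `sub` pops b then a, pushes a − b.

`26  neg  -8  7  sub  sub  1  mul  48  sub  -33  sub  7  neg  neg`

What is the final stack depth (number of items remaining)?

2

26  -> [26]
neg -> [-26]
-8  -> [-26, -8]
7   -> [-26, -8, 7]
sub -> [-26, -15]
sub -> [-11]
1   -> [-11, 1]
mul -> [-11]
48  -> [-11, 48]
sub -> [-59]
-33 -> [-59, -33]
sub -> [-26]
7   -> [-26, 7]
neg -> [-26, -7]
neg -> [-26, 7]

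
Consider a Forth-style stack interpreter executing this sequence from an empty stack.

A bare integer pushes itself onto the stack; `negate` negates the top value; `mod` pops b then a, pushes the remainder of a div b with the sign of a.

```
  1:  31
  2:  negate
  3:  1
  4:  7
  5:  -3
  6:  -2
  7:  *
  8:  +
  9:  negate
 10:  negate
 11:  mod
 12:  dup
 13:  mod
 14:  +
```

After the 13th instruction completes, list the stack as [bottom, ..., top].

[-31, 0]

31     → 31
negate → -31
1      → -31 1
7      → -31 1 7
-3     → -31 1 7 -3
-2     → -31 1 7 -3 -2
*      → -31 1 7 6
+      → -31 1 13
negate → -31 1 -13
negate → -31 1 13
mod    → -31 1
dup    → -31 1 1
mod    → -31 0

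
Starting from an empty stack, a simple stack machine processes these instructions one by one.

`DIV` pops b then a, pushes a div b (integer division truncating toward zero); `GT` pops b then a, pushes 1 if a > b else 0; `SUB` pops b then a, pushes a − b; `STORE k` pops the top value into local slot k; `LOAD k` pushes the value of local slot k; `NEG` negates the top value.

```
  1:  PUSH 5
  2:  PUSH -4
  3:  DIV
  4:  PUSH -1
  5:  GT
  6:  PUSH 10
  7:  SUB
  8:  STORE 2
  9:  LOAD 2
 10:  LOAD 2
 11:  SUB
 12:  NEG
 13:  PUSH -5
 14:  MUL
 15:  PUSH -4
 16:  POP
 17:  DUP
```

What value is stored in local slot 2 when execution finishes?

-10

PUSH 5   [5]
PUSH -4  [5, -4]
DIV      [-1]
PUSH -1  [-1, -1]
GT       [0]
PUSH 10  [0, 10]
SUB      [-10]
STORE 2  []
LOAD 2   [-10]
LOAD 2   [-10, -10]
SUB      [0]
NEG      [0]
PUSH -5  [0, -5]
MUL      [0]
PUSH -4  [0, -4]
POP      [0]
DUP      [0, 0]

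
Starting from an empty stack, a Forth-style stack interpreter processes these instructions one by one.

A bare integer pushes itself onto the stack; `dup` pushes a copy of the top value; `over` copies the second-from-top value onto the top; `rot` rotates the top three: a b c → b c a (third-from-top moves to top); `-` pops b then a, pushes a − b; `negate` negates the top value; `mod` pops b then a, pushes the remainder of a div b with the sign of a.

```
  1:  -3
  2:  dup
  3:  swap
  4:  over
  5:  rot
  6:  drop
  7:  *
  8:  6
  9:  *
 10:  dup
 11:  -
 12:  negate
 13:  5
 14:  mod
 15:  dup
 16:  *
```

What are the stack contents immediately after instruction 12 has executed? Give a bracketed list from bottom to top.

-3     : [-3]
dup    : [-3, -3]
swap   : [-3, -3]
over   : [-3, -3, -3]
rot    : [-3, -3, -3]
drop   : [-3, -3]
*      : [9]
6      : [9, 6]
*      : [54]
dup    : [54, 54]
-      : [0]
negate : [0]

[0]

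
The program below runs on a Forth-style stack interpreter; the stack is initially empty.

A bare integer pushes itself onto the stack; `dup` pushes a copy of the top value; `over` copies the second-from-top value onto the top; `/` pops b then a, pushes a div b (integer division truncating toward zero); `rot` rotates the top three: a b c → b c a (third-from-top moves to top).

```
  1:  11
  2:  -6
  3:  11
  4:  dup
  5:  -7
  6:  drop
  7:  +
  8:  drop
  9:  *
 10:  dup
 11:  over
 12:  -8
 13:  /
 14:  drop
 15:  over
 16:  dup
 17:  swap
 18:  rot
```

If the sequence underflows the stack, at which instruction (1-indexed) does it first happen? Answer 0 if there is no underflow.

0

11   : 11
-6   : 11 -6
11   : 11 -6 11
dup  : 11 -6 11 11
-7   : 11 -6 11 11 -7
drop : 11 -6 11 11
+    : 11 -6 22
drop : 11 -6
*    : -66
dup  : -66 -66
over : -66 -66 -66
-8   : -66 -66 -66 -8
/    : -66 -66 8
drop : -66 -66
over : -66 -66 -66
dup  : -66 -66 -66 -66
swap : -66 -66 -66 -66
rot  : -66 -66 -66 -66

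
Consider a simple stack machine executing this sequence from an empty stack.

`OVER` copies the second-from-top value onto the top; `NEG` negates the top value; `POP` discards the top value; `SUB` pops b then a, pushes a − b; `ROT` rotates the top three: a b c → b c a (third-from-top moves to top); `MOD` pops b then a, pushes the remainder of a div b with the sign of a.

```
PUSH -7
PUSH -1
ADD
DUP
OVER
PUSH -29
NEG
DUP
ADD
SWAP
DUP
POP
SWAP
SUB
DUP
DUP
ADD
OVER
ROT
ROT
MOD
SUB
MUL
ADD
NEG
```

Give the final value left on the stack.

8

PUSH -7   -7
PUSH -1   -7 -1
ADD       -8
DUP       -8 -8
OVER      -8 -8 -8
PUSH -29  -8 -8 -8 -29
NEG       -8 -8 -8 29
DUP       -8 -8 -8 29 29
ADD       -8 -8 -8 58
SWAP      -8 -8 58 -8
DUP       -8 -8 58 -8 -8
POP       -8 -8 58 -8
SWAP      -8 -8 -8 58
SUB       -8 -8 -66
DUP       -8 -8 -66 -66
DUP       -8 -8 -66 -66 -66
ADD       -8 -8 -66 -132
OVER      -8 -8 -66 -132 -66
ROT       -8 -8 -132 -66 -66
ROT       -8 -8 -66 -66 -132
MOD       -8 -8 -66 -66
SUB       -8 -8 0
MUL       -8 0
ADD       -8
NEG       8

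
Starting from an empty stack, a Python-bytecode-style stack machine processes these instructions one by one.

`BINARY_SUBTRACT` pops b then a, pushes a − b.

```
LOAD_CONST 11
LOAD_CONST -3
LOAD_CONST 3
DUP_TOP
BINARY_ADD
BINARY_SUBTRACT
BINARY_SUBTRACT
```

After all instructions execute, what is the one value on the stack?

LOAD_CONST 11   -> 11
LOAD_CONST -3   -> 11 -3
LOAD_CONST 3    -> 11 -3 3
DUP_TOP         -> 11 -3 3 3
BINARY_ADD      -> 11 -3 6
BINARY_SUBTRACT -> 11 -9
BINARY_SUBTRACT -> 20

20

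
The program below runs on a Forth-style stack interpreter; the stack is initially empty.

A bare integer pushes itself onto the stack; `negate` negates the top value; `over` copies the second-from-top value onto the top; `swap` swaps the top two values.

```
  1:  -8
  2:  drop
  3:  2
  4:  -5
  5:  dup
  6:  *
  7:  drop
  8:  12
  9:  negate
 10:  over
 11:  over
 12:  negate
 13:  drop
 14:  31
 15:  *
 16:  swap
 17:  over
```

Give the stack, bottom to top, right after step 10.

[2, -12, 2]

-8     : [-8]
drop   : []
2      : [2]
-5     : [2, -5]
dup    : [2, -5, -5]
*      : [2, 25]
drop   : [2]
12     : [2, 12]
negate : [2, -12]
over   : [2, -12, 2]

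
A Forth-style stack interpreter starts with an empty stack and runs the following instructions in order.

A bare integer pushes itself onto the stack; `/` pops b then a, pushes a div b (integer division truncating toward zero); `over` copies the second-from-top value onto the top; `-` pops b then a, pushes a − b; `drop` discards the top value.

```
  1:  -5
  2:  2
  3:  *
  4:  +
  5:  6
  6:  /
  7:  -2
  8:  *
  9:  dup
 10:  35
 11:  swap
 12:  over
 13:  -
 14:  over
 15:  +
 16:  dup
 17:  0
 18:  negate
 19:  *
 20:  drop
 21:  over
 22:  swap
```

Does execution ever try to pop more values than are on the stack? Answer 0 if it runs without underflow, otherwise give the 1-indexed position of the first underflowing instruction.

-5 -> -5
2  -> -5 2
*  -> -10
+  — needs 2 operands, stack has 1 → underflow

4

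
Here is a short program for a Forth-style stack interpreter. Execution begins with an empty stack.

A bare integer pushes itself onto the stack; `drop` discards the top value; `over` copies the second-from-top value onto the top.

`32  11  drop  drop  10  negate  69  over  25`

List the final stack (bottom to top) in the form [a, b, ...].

32     : 32
11     : 32 11
drop   : 32
drop   : (empty)
10     : 10
negate : -10
69     : -10 69
over   : -10 69 -10
25     : -10 69 -10 25

[-10, 69, -10, 25]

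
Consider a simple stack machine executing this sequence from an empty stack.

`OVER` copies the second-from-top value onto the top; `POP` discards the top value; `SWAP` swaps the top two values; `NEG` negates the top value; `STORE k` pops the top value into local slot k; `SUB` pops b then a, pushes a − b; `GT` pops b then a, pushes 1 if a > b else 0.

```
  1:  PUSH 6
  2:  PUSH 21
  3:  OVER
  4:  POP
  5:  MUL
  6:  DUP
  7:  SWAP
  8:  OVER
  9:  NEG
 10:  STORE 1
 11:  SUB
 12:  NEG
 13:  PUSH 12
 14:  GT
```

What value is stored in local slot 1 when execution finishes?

PUSH 6   6
PUSH 21  6 21
OVER     6 21 6
POP      6 21
MUL      126
DUP      126 126
SWAP     126 126
OVER     126 126 126
NEG      126 126 -126
STORE 1  126 126
SUB      0
NEG      0
PUSH 12  0 12
GT       0

-126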